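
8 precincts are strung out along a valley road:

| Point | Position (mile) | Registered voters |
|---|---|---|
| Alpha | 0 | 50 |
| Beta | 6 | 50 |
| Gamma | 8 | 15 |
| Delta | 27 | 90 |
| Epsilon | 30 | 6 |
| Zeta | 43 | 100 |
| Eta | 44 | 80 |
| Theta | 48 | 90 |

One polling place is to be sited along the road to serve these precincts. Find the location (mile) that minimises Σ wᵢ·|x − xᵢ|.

x = 43

For a sum of weighted absolute distances on a line, the optimum is the weighted median (not the mean). Total weight W = 481; half-weight = 240.5.
Sort by position and accumulate weight:
  mile 0 (Alpha, w=50) → cum 50
  mile 6 (Beta, w=50) → cum 100
  mile 8 (Gamma, w=15) → cum 115
  mile 27 (Delta, w=90) → cum 205
  mile 30 (Epsilon, w=6) → cum 211
  mile 43 (Zeta, w=100) → cum 311  ≥ 240.5 → median here
  mile 44 (Eta, w=80) → cum 391
  mile 48 (Theta, w=90) → cum 481
Optimal location: mile 43.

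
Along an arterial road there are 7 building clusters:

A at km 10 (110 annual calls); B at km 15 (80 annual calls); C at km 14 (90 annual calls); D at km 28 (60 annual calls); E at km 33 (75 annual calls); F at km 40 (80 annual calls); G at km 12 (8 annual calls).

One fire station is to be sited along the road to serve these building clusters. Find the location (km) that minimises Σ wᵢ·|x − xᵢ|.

For a sum of weighted absolute distances on a line, the optimum is the weighted median (not the mean). Total weight W = 503; half-weight = 251.5.
Sort by position and accumulate weight:
  km 10 (A, w=110) → cum 110
  km 12 (G, w=8) → cum 118
  km 14 (C, w=90) → cum 208
  km 15 (B, w=80) → cum 288  ≥ 251.5 → median here
  km 28 (D, w=60) → cum 348
  km 33 (E, w=75) → cum 423
  km 40 (F, w=80) → cum 503
Optimal location: km 15.

x = 15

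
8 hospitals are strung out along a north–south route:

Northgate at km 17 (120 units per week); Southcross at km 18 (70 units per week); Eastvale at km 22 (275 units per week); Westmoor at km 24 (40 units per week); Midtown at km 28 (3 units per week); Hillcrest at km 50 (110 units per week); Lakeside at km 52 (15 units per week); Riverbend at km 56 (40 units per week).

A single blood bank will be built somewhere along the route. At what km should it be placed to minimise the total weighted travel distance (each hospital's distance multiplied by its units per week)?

x = 22

For a sum of weighted absolute distances on a line, the optimum is the weighted median (not the mean). Total weight W = 673; half-weight = 336.5.
Sort by position and accumulate weight:
  km 17 (Northgate, w=120) → cum 120
  km 18 (Southcross, w=70) → cum 190
  km 22 (Eastvale, w=275) → cum 465  ≥ 336.5 → median here
  km 24 (Westmoor, w=40) → cum 505
  km 28 (Midtown, w=3) → cum 508
  km 50 (Hillcrest, w=110) → cum 618
  km 52 (Lakeside, w=15) → cum 633
  km 56 (Riverbend, w=40) → cum 673
Optimal location: km 22.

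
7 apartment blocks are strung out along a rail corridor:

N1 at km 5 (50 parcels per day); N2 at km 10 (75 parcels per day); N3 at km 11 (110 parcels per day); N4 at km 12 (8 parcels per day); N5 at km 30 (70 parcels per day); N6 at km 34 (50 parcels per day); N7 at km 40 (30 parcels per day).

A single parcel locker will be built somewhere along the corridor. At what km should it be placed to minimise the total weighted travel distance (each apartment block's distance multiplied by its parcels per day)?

x = 11

For a sum of weighted absolute distances on a line, the optimum is the weighted median (not the mean). Total weight W = 393; half-weight = 196.5.
Sort by position and accumulate weight:
  km 5 (N1, w=50) → cum 50
  km 10 (N2, w=75) → cum 125
  km 11 (N3, w=110) → cum 235  ≥ 196.5 → median here
  km 12 (N4, w=8) → cum 243
  km 30 (N5, w=70) → cum 313
  km 34 (N6, w=50) → cum 363
  km 40 (N7, w=30) → cum 393
Optimal location: km 11.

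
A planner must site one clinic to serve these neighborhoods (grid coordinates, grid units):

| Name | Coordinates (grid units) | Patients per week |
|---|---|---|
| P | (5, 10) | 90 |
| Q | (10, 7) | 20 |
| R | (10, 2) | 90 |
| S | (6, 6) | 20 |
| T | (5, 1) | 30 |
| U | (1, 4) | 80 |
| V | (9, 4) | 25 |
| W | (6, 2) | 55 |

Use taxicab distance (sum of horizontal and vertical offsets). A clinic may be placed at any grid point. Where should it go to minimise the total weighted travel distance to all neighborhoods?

(6, 4)

Manhattan distance separates: Σwᵢ(|x−xᵢ|+|y−yᵢ|) = Σwᵢ|x−xᵢ| + Σwᵢ|y−yᵢ|, so x and y are optimised independently as 1-D weighted medians.
Total weight W = 410; half = 205.
x-coordinate, sorted with cumulative weight:
  x=1 (U, w=80) cum 80
  x=5 (P, w=90) cum 170
  x=5 (T, w=30) cum 200
  x=6 (S, w=20) cum 220  ← median
  x=6 (W, w=55) cum 275
  x=9 (V, w=25) cum 300
  x=10 (Q, w=20) cum 320
  x=10 (R, w=90) cum 410
⇒ x* = 6
y-coordinate, sorted with cumulative weight:
  y=1 (T, w=30) cum 30
  y=2 (R, w=90) cum 120
  y=2 (W, w=55) cum 175
  y=4 (U, w=80) cum 255  ← median
  y=4 (V, w=25) cum 280
  y=6 (S, w=20) cum 300
  y=7 (Q, w=20) cum 320
  y=10 (P, w=90) cum 410
⇒ y* = 4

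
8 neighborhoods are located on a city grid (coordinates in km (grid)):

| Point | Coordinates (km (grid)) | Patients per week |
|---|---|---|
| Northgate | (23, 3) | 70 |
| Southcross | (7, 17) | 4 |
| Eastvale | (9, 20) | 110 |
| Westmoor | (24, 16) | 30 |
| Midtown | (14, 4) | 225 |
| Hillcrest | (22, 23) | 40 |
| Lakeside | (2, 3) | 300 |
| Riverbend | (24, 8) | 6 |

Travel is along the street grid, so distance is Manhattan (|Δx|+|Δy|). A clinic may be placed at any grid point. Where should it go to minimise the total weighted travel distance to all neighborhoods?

Manhattan distance separates: Σwᵢ(|x−xᵢ|+|y−yᵢ|) = Σwᵢ|x−xᵢ| + Σwᵢ|y−yᵢ|, so x and y are optimised independently as 1-D weighted medians.
Total weight W = 785; half = 392.5.
x-coordinate, sorted with cumulative weight:
  x=2 (Lakeside, w=300) cum 300
  x=7 (Southcross, w=4) cum 304
  x=9 (Eastvale, w=110) cum 414  ← median
  x=14 (Midtown, w=225) cum 639
  x=22 (Hillcrest, w=40) cum 679
  x=23 (Northgate, w=70) cum 749
  x=24 (Westmoor, w=30) cum 779
  x=24 (Riverbend, w=6) cum 785
⇒ x* = 9
y-coordinate, sorted with cumulative weight:
  y=3 (Northgate, w=70) cum 70
  y=3 (Lakeside, w=300) cum 370
  y=4 (Midtown, w=225) cum 595  ← median
  y=8 (Riverbend, w=6) cum 601
  y=16 (Westmoor, w=30) cum 631
  y=17 (Southcross, w=4) cum 635
  y=20 (Eastvale, w=110) cum 745
  y=23 (Hillcrest, w=40) cum 785
⇒ y* = 4

(9, 4)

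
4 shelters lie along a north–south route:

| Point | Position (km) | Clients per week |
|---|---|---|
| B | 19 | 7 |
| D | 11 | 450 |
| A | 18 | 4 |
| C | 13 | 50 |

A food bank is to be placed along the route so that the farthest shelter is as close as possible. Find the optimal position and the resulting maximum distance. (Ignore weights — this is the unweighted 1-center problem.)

The 1-center on a line is the midpoint of the two extreme points: leftmost at 11, rightmost at 19.
Optimal location = (11 + 19)/2 = 15; maximum distance = (19 − 11)/2 = 4.

location 15, max distance 4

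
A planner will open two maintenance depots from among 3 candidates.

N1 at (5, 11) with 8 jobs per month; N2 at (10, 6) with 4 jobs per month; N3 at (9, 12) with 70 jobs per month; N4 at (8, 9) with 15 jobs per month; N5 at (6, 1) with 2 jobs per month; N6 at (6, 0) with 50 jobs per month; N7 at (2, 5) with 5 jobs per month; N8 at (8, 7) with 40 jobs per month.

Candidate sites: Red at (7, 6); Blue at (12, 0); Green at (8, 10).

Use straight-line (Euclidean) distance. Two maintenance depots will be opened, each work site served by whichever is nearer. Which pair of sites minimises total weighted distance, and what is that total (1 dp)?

Evaluate every pair (each demand assigned to the nearer of the two):
  {Red, Green}: total = 605.2
  {Blue, Green}: total = 685.9
  {Red, Blue}: total = 937.5
Best pair: {Red, Green} with total 605.2.

{Red, Green}, total 605.2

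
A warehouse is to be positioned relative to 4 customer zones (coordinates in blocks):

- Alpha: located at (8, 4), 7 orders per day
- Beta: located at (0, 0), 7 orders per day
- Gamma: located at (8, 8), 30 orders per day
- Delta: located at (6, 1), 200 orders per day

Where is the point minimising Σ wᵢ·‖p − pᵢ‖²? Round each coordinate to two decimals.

The minimiser of Σwᵢ‖p−pᵢ‖² is the weighted centroid p* = (Σwᵢpᵢ)/(Σwᵢ).
Σwᵢ = 244.
Σwᵢxᵢ = 7·8 + 7·0 + 30·8 + 200·6 = 1496.
Σwᵢyᵢ = 7·4 + 7·0 + 30·8 + 200·1 = 468.
x* = 1496/244 = 6.13, y* = 468/244 = 1.92.

(6.13, 1.92)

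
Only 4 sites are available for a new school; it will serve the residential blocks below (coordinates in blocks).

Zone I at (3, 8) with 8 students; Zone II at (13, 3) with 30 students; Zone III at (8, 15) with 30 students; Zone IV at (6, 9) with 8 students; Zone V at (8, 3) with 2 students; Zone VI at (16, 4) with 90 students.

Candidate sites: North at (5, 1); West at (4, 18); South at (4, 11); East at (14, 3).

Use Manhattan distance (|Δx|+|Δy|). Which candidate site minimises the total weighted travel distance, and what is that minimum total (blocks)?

Total weighted distance at each candidate:
  North (5, 1): total = 2224
  West (4, 18): total = 3484
  South (4, 11): total = 2548
  East (14, 3): total = 1092
Minimum is at East with total 1092 blocks.

East, total 1092 blocks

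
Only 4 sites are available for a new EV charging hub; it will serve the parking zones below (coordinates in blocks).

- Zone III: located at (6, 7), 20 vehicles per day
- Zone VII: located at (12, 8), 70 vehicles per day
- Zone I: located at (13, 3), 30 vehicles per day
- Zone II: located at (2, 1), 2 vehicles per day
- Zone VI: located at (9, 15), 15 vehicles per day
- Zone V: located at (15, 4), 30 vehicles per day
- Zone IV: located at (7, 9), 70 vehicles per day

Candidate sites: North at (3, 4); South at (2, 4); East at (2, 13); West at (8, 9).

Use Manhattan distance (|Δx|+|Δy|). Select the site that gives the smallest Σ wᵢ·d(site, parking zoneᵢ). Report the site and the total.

Total weighted distance at each candidate:
  North (3, 4): total = 2613
  South (2, 4): total = 2846
  East (2, 13): total = 3329
  West (8, 9): total = 1323
Minimum is at West with total 1323 blocks.

West, total 1323 blocks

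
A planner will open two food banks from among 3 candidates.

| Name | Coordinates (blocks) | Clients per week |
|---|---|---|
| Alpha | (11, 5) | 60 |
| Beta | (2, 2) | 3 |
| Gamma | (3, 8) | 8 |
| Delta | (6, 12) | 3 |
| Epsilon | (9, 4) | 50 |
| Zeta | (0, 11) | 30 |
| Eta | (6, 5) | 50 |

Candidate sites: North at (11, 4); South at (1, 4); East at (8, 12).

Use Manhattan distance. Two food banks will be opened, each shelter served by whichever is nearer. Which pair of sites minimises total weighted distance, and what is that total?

Evaluate every pair (each demand assigned to the nearer of the two):
  {North, South}: total = 796
  {North, East}: total = 841
  {South, East}: total = 1603
Best pair: {North, South} with total 796.

{North, South}, total 796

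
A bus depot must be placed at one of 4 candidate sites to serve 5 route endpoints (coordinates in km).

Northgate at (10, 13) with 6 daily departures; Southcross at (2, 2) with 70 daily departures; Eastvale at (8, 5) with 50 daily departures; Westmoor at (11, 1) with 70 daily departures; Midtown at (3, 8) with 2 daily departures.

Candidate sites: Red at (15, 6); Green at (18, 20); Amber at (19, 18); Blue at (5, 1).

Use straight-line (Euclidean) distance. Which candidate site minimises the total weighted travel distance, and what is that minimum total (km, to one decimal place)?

Blue, total 983.9 km

Total weighted distance at each candidate:
  Red (15, 6): total = 1829.8
  Green (18, 20): total = 4106.8
  Amber (19, 18): total = 3900.3
  Blue (5, 1): total = 983.9
Minimum is at Blue with total 983.9 km.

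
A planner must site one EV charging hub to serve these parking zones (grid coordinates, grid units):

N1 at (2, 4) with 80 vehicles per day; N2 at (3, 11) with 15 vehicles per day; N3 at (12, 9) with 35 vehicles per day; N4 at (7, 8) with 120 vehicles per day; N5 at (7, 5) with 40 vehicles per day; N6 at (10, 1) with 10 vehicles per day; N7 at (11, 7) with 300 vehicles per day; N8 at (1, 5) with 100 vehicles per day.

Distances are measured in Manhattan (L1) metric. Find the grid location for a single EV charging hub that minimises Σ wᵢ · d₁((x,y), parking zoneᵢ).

(7, 7)

Manhattan distance separates: Σwᵢ(|x−xᵢ|+|y−yᵢ|) = Σwᵢ|x−xᵢ| + Σwᵢ|y−yᵢ|, so x and y are optimised independently as 1-D weighted medians.
Total weight W = 700; half = 350.
x-coordinate, sorted with cumulative weight:
  x=1 (N8, w=100) cum 100
  x=2 (N1, w=80) cum 180
  x=3 (N2, w=15) cum 195
  x=7 (N4, w=120) cum 315
  x=7 (N5, w=40) cum 355  ← median
  x=10 (N6, w=10) cum 365
  x=11 (N7, w=300) cum 665
  x=12 (N3, w=35) cum 700
⇒ x* = 7
y-coordinate, sorted with cumulative weight:
  y=1 (N6, w=10) cum 10
  y=4 (N1, w=80) cum 90
  y=5 (N5, w=40) cum 130
  y=5 (N8, w=100) cum 230
  y=7 (N7, w=300) cum 530  ← median
  y=8 (N4, w=120) cum 650
  y=9 (N3, w=35) cum 685
  y=11 (N2, w=15) cum 700
⇒ y* = 7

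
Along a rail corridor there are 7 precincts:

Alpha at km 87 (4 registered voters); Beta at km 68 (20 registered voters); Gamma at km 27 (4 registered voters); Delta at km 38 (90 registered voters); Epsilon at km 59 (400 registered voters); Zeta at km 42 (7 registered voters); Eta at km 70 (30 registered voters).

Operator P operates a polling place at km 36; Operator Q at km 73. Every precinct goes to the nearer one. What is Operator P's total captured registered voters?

The indifferent point is the midpoint (36+73)/2 = 54.5; precincts left of it (closer to Operator P at 36) go to Operator P, those right go to Operator Q.
  Gamma at 27 (w=4) → Operator P
  Delta at 38 (w=90) → Operator P
  Zeta at 42 (w=7) → Operator P
  Epsilon at 59 (w=400) → Operator Q
  Beta at 68 (w=20) → Operator Q
  Eta at 70 (w=30) → Operator Q
  Alpha at 87 (w=4) → Operator Q
Operator P captures 101; Operator Q captures 454.

101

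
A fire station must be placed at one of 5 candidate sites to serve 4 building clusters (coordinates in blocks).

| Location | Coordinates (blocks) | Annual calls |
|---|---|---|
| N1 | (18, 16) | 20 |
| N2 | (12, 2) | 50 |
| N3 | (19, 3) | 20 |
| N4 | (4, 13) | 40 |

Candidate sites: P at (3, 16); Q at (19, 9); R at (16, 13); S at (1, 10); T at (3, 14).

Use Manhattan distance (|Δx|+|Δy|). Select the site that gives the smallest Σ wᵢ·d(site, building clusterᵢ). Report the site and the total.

R, total 1590 blocks

Total weighted distance at each candidate:
  P (3, 16): total = 2190
  Q (19, 9): total = 1740
  R (16, 13): total = 1590
  S (1, 10): total = 2150
  T (3, 14): total = 2010
Minimum is at R with total 1590 blocks.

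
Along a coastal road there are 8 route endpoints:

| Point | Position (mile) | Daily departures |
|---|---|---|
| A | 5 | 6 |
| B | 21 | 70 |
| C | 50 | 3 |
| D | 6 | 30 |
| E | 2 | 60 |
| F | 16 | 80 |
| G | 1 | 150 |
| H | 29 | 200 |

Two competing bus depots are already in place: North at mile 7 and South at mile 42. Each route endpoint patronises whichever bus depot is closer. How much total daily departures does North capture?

The indifferent point is the midpoint (7+42)/2 = 24.5; route endpoints left of it (closer to North at 7) go to North, those right go to South.
  G at 1 (w=150) → North
  E at 2 (w=60) → North
  A at 5 (w=6) → North
  D at 6 (w=30) → North
  F at 16 (w=80) → North
  B at 21 (w=70) → North
  H at 29 (w=200) → South
  C at 50 (w=3) → South
North captures 396; South captures 203.

396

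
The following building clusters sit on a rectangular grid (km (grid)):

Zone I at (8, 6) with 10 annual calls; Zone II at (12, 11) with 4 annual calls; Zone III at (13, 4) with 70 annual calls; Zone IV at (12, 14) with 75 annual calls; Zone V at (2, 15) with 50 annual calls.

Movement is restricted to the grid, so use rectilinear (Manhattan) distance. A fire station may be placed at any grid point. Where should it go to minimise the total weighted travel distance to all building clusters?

(12, 14)

Manhattan distance separates: Σwᵢ(|x−xᵢ|+|y−yᵢ|) = Σwᵢ|x−xᵢ| + Σwᵢ|y−yᵢ|, so x and y are optimised independently as 1-D weighted medians.
Total weight W = 209; half = 104.5.
x-coordinate, sorted with cumulative weight:
  x=2 (Zone V, w=50) cum 50
  x=8 (Zone I, w=10) cum 60
  x=12 (Zone II, w=4) cum 64
  x=12 (Zone IV, w=75) cum 139  ← median
  x=13 (Zone III, w=70) cum 209
⇒ x* = 12
y-coordinate, sorted with cumulative weight:
  y=4 (Zone III, w=70) cum 70
  y=6 (Zone I, w=10) cum 80
  y=11 (Zone II, w=4) cum 84
  y=14 (Zone IV, w=75) cum 159  ← median
  y=15 (Zone V, w=50) cum 209
⇒ y* = 14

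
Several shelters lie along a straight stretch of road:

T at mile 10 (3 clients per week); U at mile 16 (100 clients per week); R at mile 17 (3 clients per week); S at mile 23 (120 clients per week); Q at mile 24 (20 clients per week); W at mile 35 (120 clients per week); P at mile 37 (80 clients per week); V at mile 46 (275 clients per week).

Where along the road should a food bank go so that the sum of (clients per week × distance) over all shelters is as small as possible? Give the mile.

For a sum of weighted absolute distances on a line, the optimum is the weighted median (not the mean). Total weight W = 721; half-weight = 360.5.
Sort by position and accumulate weight:
  mile 10 (T, w=3) → cum 3
  mile 16 (U, w=100) → cum 103
  mile 17 (R, w=3) → cum 106
  mile 23 (S, w=120) → cum 226
  mile 24 (Q, w=20) → cum 246
  mile 35 (W, w=120) → cum 366  ≥ 360.5 → median here
  mile 37 (P, w=80) → cum 446
  mile 46 (V, w=275) → cum 721
Optimal location: mile 35.

x = 35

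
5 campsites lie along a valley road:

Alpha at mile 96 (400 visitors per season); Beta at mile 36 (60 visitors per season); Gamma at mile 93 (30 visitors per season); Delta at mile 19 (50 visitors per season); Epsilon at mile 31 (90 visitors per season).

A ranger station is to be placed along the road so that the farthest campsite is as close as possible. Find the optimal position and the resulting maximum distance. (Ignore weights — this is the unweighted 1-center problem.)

The 1-center on a line is the midpoint of the two extreme points: leftmost at 19, rightmost at 96.
Optimal location = (19 + 96)/2 = 57.5; maximum distance = (96 − 19)/2 = 38.5.

location 57.5, max distance 38.5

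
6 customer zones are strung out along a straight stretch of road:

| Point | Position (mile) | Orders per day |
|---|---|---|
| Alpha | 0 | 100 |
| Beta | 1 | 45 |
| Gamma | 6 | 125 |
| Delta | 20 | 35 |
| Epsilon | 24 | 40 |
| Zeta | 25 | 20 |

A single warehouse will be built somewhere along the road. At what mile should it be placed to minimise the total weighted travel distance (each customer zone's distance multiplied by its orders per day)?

For a sum of weighted absolute distances on a line, the optimum is the weighted median (not the mean). Total weight W = 365; half-weight = 182.5.
Sort by position and accumulate weight:
  mile 0 (Alpha, w=100) → cum 100
  mile 1 (Beta, w=45) → cum 145
  mile 6 (Gamma, w=125) → cum 270  ≥ 182.5 → median here
  mile 20 (Delta, w=35) → cum 305
  mile 24 (Epsilon, w=40) → cum 345
  mile 25 (Zeta, w=20) → cum 365
Optimal location: mile 6.

x = 6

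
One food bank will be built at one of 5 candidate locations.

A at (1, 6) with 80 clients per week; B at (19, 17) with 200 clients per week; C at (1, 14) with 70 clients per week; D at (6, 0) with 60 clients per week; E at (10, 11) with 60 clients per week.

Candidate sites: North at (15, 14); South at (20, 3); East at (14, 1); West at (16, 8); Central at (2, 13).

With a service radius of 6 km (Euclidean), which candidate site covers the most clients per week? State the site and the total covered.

North, covering 260

Coverage radius r = 6 km; a point is covered iff (Δx)²+(Δy)² ≤ 6² = 36.
  North (15, 14): covers {B, E} → 260
  South (20, 3): covers {none} → 0
  East (14, 1): covers {none} → 0
  West (16, 8): covers {none} → 0
  Central (2, 13): covers {C} → 70
Maximum coverage at North: 260 clients per week.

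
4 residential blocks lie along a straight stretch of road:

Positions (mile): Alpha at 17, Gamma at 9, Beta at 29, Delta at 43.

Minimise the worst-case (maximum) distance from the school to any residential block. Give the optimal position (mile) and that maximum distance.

location 26, max distance 17

The 1-center on a line is the midpoint of the two extreme points: leftmost at 9, rightmost at 43.
Optimal location = (9 + 43)/2 = 26; maximum distance = (43 − 9)/2 = 17.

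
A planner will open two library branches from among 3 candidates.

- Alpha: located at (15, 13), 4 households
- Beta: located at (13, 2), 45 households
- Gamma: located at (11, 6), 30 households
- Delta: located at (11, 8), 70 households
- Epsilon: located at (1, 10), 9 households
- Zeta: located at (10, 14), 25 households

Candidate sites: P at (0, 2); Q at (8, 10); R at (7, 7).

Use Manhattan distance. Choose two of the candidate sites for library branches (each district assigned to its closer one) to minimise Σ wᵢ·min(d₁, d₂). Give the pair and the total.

{Q, R}, total 1248

Evaluate every pair (each demand assigned to the nearer of the two):
  {Q, R}: total = 1248
  {P, R}: total = 1382
  {P, Q}: total = 1398
Best pair: {Q, R} with total 1248.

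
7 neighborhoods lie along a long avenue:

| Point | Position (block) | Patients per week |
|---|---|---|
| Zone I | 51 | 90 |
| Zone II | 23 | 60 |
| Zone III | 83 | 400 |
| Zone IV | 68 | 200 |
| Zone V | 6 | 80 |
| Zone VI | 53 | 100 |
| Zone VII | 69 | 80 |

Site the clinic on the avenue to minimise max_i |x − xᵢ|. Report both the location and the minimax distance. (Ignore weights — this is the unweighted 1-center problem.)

The 1-center on a line is the midpoint of the two extreme points: leftmost at 6, rightmost at 83.
Optimal location = (6 + 83)/2 = 44.5; maximum distance = (83 − 6)/2 = 38.5.

location 44.5, max distance 38.5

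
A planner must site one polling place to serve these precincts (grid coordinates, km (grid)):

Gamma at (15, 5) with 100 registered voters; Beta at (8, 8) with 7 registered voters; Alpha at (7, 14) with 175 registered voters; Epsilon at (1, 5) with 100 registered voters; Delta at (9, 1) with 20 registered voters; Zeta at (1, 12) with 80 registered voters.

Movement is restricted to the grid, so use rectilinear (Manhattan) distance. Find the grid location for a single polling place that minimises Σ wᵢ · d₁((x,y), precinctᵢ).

(7, 12)

Manhattan distance separates: Σwᵢ(|x−xᵢ|+|y−yᵢ|) = Σwᵢ|x−xᵢ| + Σwᵢ|y−yᵢ|, so x and y are optimised independently as 1-D weighted medians.
Total weight W = 482; half = 241.
x-coordinate, sorted with cumulative weight:
  x=1 (Epsilon, w=100) cum 100
  x=1 (Zeta, w=80) cum 180
  x=7 (Alpha, w=175) cum 355  ← median
  x=8 (Beta, w=7) cum 362
  x=9 (Delta, w=20) cum 382
  x=15 (Gamma, w=100) cum 482
⇒ x* = 7
y-coordinate, sorted with cumulative weight:
  y=1 (Delta, w=20) cum 20
  y=5 (Gamma, w=100) cum 120
  y=5 (Epsilon, w=100) cum 220
  y=8 (Beta, w=7) cum 227
  y=12 (Zeta, w=80) cum 307  ← median
  y=14 (Alpha, w=175) cum 482
⇒ y* = 12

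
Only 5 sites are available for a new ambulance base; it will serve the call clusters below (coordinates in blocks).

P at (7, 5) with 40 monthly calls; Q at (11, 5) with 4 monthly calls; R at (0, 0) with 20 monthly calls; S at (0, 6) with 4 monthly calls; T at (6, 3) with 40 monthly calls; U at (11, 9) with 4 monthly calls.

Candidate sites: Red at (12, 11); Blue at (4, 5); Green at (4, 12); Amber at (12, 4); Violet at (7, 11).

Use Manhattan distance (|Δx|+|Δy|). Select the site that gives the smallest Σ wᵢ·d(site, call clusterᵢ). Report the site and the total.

Blue, total 552 blocks

Total weighted distance at each candidate:
  Red (12, 11): total = 1568
  Blue (4, 5): total = 552
  Green (4, 12): total = 1296
  Amber (12, 4): total = 928
  Violet (7, 11): total = 1072
Minimum is at Blue with total 552 blocks.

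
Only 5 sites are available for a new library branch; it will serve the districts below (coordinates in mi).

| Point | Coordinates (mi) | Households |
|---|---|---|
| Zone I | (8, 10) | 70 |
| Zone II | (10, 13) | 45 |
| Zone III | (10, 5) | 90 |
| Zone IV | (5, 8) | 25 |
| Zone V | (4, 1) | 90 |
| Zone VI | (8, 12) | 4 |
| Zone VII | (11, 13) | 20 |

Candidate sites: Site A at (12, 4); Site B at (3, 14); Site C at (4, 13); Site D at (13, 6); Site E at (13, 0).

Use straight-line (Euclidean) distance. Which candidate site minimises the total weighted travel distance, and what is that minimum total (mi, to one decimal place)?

Total weighted distance at each candidate:
  Site A (12, 4): total = 2308.3
  Site B (3, 14): total = 3306.9
  Site C (4, 13): total = 2884.0
  Site D (13, 6): total = 2385.1
  Site E (13, 0): total = 3320.7
Minimum is at Site A with total 2308.3 mi.

Site A, total 2308.3 mi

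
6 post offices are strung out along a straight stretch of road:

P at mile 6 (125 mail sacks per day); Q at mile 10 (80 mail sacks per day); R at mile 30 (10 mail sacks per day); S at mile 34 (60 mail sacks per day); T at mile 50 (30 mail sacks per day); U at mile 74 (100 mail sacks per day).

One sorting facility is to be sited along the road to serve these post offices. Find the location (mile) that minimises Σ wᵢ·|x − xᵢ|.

For a sum of weighted absolute distances on a line, the optimum is the weighted median (not the mean). Total weight W = 405; half-weight = 202.5.
Sort by position and accumulate weight:
  mile 6 (P, w=125) → cum 125
  mile 10 (Q, w=80) → cum 205  ≥ 202.5 → median here
  mile 30 (R, w=10) → cum 215
  mile 34 (S, w=60) → cum 275
  mile 50 (T, w=30) → cum 305
  mile 74 (U, w=100) → cum 405
Optimal location: mile 10.

x = 10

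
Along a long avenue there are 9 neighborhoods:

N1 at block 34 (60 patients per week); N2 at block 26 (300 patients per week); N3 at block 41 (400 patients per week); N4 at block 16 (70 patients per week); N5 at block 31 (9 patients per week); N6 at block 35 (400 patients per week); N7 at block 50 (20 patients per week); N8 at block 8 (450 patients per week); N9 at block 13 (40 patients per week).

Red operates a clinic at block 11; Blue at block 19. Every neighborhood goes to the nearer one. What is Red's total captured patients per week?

490

The indifferent point is the midpoint (11+19)/2 = 15; neighborhoods left of it (closer to Red at 11) go to Red, those right go to Blue.
  N8 at 8 (w=450) → Red
  N9 at 13 (w=40) → Red
  N4 at 16 (w=70) → Blue
  N2 at 26 (w=300) → Blue
  N5 at 31 (w=9) → Blue
  N1 at 34 (w=60) → Blue
  N6 at 35 (w=400) → Blue
  N3 at 41 (w=400) → Blue
  N7 at 50 (w=20) → Blue
Red captures 490; Blue captures 1259.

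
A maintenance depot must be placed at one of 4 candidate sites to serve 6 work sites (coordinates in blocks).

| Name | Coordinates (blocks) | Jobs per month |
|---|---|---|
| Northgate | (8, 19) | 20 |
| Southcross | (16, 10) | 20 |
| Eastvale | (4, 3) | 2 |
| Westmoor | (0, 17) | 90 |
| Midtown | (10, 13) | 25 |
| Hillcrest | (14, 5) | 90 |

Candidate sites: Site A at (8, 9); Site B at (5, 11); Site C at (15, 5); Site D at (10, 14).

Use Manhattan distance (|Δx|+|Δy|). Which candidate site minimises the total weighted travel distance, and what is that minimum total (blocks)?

Total weighted distance at each candidate:
  Site A (8, 9): total = 2890
  Site B (5, 11): total = 2993
  Site C (15, 5): total = 3411
  Site D (10, 14): total = 2739
Minimum is at Site D with total 2739 blocks.

Site D, total 2739 blocks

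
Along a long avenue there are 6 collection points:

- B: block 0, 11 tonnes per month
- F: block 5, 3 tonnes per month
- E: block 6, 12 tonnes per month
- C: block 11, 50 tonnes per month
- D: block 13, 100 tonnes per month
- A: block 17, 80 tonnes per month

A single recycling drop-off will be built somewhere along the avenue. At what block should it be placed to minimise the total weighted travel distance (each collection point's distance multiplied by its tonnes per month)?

For a sum of weighted absolute distances on a line, the optimum is the weighted median (not the mean). Total weight W = 256; half-weight = 128.
Sort by position and accumulate weight:
  block 0 (B, w=11) → cum 11
  block 5 (F, w=3) → cum 14
  block 6 (E, w=12) → cum 26
  block 11 (C, w=50) → cum 76
  block 13 (D, w=100) → cum 176  ≥ 128 → median here
  block 17 (A, w=80) → cum 256
Optimal location: block 13.

x = 13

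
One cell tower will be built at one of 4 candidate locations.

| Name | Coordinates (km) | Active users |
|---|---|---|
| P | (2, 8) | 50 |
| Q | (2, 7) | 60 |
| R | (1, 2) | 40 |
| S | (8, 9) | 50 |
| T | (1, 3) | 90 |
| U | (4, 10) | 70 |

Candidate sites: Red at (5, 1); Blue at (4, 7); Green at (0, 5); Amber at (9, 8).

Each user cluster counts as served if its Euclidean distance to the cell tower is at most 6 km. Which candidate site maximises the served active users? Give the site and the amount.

Coverage radius r = 6 km; a point is covered iff (Δx)²+(Δy)² ≤ 6² = 36.
  Red (5, 1): covers {R, T} → 130
  Blue (4, 7): covers {P, Q, R, S, T, U} → 360
  Green (0, 5): covers {P, Q, R, T} → 240
  Amber (9, 8): covers {S, U} → 120
Maximum coverage at Blue: 360 active users.

Blue, covering 360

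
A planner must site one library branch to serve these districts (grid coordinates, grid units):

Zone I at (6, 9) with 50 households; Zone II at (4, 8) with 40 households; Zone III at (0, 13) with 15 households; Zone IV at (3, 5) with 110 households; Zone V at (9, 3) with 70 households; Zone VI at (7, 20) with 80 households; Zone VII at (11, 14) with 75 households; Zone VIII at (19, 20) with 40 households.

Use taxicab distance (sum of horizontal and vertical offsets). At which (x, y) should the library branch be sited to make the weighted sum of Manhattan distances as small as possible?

Manhattan distance separates: Σwᵢ(|x−xᵢ|+|y−yᵢ|) = Σwᵢ|x−xᵢ| + Σwᵢ|y−yᵢ|, so x and y are optimised independently as 1-D weighted medians.
Total weight W = 480; half = 240.
x-coordinate, sorted with cumulative weight:
  x=0 (Zone III, w=15) cum 15
  x=3 (Zone IV, w=110) cum 125
  x=4 (Zone II, w=40) cum 165
  x=6 (Zone I, w=50) cum 215
  x=7 (Zone VI, w=80) cum 295  ← median
  x=9 (Zone V, w=70) cum 365
  x=11 (Zone VII, w=75) cum 440
  x=19 (Zone VIII, w=40) cum 480
⇒ x* = 7
y-coordinate, sorted with cumulative weight:
  y=3 (Zone V, w=70) cum 70
  y=5 (Zone IV, w=110) cum 180
  y=8 (Zone II, w=40) cum 220
  y=9 (Zone I, w=50) cum 270  ← median
  y=13 (Zone III, w=15) cum 285
  y=14 (Zone VII, w=75) cum 360
  y=20 (Zone VI, w=80) cum 440
  y=20 (Zone VIII, w=40) cum 480
⇒ y* = 9

(7, 9)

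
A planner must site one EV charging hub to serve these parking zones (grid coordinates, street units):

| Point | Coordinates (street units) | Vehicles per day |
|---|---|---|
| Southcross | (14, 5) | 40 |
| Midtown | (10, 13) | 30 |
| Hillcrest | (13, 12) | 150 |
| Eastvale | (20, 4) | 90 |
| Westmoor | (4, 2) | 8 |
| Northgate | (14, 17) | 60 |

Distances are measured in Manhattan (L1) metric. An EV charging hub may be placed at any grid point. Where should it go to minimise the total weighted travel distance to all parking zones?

(14, 12)

Manhattan distance separates: Σwᵢ(|x−xᵢ|+|y−yᵢ|) = Σwᵢ|x−xᵢ| + Σwᵢ|y−yᵢ|, so x and y are optimised independently as 1-D weighted medians.
Total weight W = 378; half = 189.
x-coordinate, sorted with cumulative weight:
  x=4 (Westmoor, w=8) cum 8
  x=10 (Midtown, w=30) cum 38
  x=13 (Hillcrest, w=150) cum 188
  x=14 (Southcross, w=40) cum 228  ← median
  x=14 (Northgate, w=60) cum 288
  x=20 (Eastvale, w=90) cum 378
⇒ x* = 14
y-coordinate, sorted with cumulative weight:
  y=2 (Westmoor, w=8) cum 8
  y=4 (Eastvale, w=90) cum 98
  y=5 (Southcross, w=40) cum 138
  y=12 (Hillcrest, w=150) cum 288  ← median
  y=13 (Midtown, w=30) cum 318
  y=17 (Northgate, w=60) cum 378
⇒ y* = 12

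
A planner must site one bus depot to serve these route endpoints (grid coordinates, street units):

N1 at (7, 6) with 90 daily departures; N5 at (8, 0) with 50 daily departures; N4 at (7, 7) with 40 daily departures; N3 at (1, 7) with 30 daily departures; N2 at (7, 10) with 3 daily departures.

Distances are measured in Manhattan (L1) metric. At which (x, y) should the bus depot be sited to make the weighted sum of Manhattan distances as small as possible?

(7, 6)

Manhattan distance separates: Σwᵢ(|x−xᵢ|+|y−yᵢ|) = Σwᵢ|x−xᵢ| + Σwᵢ|y−yᵢ|, so x and y are optimised independently as 1-D weighted medians.
Total weight W = 213; half = 106.5.
x-coordinate, sorted with cumulative weight:
  x=1 (N3, w=30) cum 30
  x=7 (N1, w=90) cum 120  ← median
  x=7 (N4, w=40) cum 160
  x=7 (N2, w=3) cum 163
  x=8 (N5, w=50) cum 213
⇒ x* = 7
y-coordinate, sorted with cumulative weight:
  y=0 (N5, w=50) cum 50
  y=6 (N1, w=90) cum 140  ← median
  y=7 (N4, w=40) cum 180
  y=7 (N3, w=30) cum 210
  y=10 (N2, w=3) cum 213
⇒ y* = 6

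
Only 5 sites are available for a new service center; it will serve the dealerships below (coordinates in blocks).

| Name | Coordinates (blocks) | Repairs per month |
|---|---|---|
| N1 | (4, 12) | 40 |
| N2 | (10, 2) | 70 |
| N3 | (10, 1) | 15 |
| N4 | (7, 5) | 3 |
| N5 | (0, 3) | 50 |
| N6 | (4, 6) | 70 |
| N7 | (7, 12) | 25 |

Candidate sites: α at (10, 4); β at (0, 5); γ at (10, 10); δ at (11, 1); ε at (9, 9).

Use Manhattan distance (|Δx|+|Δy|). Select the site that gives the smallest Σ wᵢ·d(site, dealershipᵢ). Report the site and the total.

α, total 2142 blocks

Total weighted distance at each candidate:
  α (10, 4): total = 2142
  β (0, 5): total = 2381
  γ (10, 10): total = 2714
  δ (11, 1): total = 2764
  ε (9, 9): total = 2468
Minimum is at α with total 2142 blocks.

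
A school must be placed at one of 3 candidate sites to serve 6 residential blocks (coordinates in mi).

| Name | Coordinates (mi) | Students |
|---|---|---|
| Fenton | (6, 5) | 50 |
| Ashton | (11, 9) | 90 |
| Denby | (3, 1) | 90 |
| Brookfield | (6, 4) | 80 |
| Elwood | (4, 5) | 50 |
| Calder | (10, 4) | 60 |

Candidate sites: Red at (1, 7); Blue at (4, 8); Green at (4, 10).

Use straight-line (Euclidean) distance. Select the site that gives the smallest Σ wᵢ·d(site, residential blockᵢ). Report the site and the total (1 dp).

Total weighted distance at each candidate:
  Red (1, 7): total = 2972.3
  Blue (4, 8): total = 2393.5
  Green (4, 10): total = 2985.7
Minimum is at Blue with total 2393.5 mi.

Blue, total 2393.5 mi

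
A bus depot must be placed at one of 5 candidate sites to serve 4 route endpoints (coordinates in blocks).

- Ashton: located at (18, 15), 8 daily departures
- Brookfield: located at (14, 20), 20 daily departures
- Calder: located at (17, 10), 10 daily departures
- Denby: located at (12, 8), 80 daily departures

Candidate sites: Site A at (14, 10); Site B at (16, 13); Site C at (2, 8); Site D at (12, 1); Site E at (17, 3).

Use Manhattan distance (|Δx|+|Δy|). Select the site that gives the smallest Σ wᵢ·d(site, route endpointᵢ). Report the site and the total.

Total weighted distance at each candidate:
  Site A (14, 10): total = 622
  Site B (16, 13): total = 972
  Site C (2, 8): total = 1634
  Site D (12, 1): total = 1280
  Site E (17, 3): total = 1374
Minimum is at Site A with total 622 blocks.

Site A, total 622 blocks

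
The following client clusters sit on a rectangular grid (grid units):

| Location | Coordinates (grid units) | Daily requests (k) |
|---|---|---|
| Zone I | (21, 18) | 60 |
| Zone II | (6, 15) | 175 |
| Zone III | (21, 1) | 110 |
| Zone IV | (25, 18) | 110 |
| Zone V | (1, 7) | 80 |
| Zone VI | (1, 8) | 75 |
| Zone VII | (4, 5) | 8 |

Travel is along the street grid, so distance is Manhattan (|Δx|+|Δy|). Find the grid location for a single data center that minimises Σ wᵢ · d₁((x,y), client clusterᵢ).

(6, 15)

Manhattan distance separates: Σwᵢ(|x−xᵢ|+|y−yᵢ|) = Σwᵢ|x−xᵢ| + Σwᵢ|y−yᵢ|, so x and y are optimised independently as 1-D weighted medians.
Total weight W = 618; half = 309.
x-coordinate, sorted with cumulative weight:
  x=1 (Zone V, w=80) cum 80
  x=1 (Zone VI, w=75) cum 155
  x=4 (Zone VII, w=8) cum 163
  x=6 (Zone II, w=175) cum 338  ← median
  x=21 (Zone I, w=60) cum 398
  x=21 (Zone III, w=110) cum 508
  x=25 (Zone IV, w=110) cum 618
⇒ x* = 6
y-coordinate, sorted with cumulative weight:
  y=1 (Zone III, w=110) cum 110
  y=5 (Zone VII, w=8) cum 118
  y=7 (Zone V, w=80) cum 198
  y=8 (Zone VI, w=75) cum 273
  y=15 (Zone II, w=175) cum 448  ← median
  y=18 (Zone I, w=60) cum 508
  y=18 (Zone IV, w=110) cum 618
⇒ y* = 15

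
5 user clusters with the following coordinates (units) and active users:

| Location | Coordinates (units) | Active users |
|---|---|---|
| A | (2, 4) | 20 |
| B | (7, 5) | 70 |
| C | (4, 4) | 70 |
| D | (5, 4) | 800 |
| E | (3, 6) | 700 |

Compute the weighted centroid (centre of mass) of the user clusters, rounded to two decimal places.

The minimiser of Σwᵢ‖p−pᵢ‖² is the weighted centroid p* = (Σwᵢpᵢ)/(Σwᵢ).
Σwᵢ = 1660.
Σwᵢxᵢ = 20·2 + 70·7 + 70·4 + 800·5 + 700·3 = 6910.
Σwᵢyᵢ = 20·4 + 70·5 + 70·4 + 800·4 + 700·6 = 8110.
x* = 6910/1660 = 4.16, y* = 8110/1660 = 4.89.

(4.16, 4.89)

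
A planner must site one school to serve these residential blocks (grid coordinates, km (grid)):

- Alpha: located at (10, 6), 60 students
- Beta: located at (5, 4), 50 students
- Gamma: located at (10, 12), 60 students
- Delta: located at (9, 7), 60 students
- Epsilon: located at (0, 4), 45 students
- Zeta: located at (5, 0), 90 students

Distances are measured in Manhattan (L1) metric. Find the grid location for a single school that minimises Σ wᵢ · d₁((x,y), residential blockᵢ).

(5, 4)

Manhattan distance separates: Σwᵢ(|x−xᵢ|+|y−yᵢ|) = Σwᵢ|x−xᵢ| + Σwᵢ|y−yᵢ|, so x and y are optimised independently as 1-D weighted medians.
Total weight W = 365; half = 182.5.
x-coordinate, sorted with cumulative weight:
  x=0 (Epsilon, w=45) cum 45
  x=5 (Beta, w=50) cum 95
  x=5 (Zeta, w=90) cum 185  ← median
  x=9 (Delta, w=60) cum 245
  x=10 (Alpha, w=60) cum 305
  x=10 (Gamma, w=60) cum 365
⇒ x* = 5
y-coordinate, sorted with cumulative weight:
  y=0 (Zeta, w=90) cum 90
  y=4 (Beta, w=50) cum 140
  y=4 (Epsilon, w=45) cum 185  ← median
  y=6 (Alpha, w=60) cum 245
  y=7 (Delta, w=60) cum 305
  y=12 (Gamma, w=60) cum 365
⇒ y* = 4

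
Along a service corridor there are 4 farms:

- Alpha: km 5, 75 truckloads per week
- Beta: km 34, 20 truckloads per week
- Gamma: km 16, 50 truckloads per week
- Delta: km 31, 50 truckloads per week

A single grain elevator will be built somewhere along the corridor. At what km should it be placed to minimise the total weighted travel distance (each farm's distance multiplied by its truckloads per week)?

x = 16

For a sum of weighted absolute distances on a line, the optimum is the weighted median (not the mean). Total weight W = 195; half-weight = 97.5.
Sort by position and accumulate weight:
  km 5 (Alpha, w=75) → cum 75
  km 16 (Gamma, w=50) → cum 125  ≥ 97.5 → median here
  km 31 (Delta, w=50) → cum 175
  km 34 (Beta, w=20) → cum 195
Optimal location: km 16.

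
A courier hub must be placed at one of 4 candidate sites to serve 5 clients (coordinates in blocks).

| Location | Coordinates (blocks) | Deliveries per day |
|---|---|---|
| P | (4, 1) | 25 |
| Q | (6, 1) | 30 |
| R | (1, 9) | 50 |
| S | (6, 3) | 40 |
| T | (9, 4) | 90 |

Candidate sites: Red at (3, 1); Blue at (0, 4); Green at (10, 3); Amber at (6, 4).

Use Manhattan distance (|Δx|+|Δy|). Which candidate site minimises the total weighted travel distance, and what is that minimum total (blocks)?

Total weighted distance at each candidate:
  Red (3, 1): total = 1625
  Blue (0, 4): total = 1835
  Green (10, 3): total = 1470
  Amber (6, 4): total = 1025
Minimum is at Amber with total 1025 blocks.

Amber, total 1025 blocks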